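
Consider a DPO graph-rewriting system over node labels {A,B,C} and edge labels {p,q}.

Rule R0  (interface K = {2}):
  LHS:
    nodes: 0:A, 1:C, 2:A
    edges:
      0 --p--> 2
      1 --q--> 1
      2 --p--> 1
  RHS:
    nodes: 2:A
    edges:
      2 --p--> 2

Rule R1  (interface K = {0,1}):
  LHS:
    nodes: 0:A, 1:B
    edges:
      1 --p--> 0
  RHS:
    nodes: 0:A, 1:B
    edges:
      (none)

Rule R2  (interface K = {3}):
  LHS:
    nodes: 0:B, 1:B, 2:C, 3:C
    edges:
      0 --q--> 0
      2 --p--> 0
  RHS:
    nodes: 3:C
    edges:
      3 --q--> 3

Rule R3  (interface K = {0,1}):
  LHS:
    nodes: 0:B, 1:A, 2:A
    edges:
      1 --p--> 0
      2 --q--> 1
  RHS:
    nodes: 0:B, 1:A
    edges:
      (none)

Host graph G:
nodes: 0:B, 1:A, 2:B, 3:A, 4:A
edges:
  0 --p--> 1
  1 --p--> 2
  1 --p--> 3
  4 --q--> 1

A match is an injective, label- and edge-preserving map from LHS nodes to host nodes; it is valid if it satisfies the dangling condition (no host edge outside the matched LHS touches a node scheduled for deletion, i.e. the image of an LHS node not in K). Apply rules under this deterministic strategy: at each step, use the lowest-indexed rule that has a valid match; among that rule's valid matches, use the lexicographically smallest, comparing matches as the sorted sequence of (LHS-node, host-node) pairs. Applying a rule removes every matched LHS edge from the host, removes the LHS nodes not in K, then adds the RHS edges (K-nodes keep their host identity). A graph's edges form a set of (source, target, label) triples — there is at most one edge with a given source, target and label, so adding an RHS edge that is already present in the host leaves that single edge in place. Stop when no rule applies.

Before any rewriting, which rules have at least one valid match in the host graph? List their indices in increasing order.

Answer: [R1,R3]

Derivation:
R0: no valid match — LHS pattern not found
R1: 1 valid match — {0↦1, 1↦0}
R2: no valid match — LHS pattern not found
R3: 1 valid match — {0↦2, 1↦1, 2↦4}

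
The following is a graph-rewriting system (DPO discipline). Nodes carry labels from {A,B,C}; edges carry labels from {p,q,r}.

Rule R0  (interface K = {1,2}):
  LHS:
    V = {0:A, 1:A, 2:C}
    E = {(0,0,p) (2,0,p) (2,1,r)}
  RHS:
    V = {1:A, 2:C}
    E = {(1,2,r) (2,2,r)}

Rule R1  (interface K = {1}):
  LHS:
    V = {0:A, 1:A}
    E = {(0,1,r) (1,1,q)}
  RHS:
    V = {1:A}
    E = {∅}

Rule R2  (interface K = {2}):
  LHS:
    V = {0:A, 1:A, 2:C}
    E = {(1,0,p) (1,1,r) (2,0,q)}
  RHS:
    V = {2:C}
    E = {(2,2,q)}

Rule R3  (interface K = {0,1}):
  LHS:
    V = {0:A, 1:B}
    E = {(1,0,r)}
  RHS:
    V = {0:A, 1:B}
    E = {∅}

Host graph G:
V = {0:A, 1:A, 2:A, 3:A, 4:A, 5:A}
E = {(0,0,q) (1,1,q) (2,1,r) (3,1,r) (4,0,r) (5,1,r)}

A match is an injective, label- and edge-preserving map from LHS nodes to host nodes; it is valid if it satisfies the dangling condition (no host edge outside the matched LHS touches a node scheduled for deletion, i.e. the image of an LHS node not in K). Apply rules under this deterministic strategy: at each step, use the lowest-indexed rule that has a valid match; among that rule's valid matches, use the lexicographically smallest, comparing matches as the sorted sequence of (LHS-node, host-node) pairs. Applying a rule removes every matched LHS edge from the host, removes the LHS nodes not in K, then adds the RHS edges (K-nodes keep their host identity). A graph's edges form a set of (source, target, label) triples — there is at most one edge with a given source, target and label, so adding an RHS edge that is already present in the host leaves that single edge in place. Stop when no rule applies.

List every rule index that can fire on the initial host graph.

R0: no valid match — LHS pattern not found
R1: 4 valid matches — {0↦2, 1↦1}, {0↦3, 1↦1}, {0↦4, 1↦0} (+1 more)
R2: no valid match — LHS pattern not found
R3: no valid match — LHS pattern not found

Answer: [R1]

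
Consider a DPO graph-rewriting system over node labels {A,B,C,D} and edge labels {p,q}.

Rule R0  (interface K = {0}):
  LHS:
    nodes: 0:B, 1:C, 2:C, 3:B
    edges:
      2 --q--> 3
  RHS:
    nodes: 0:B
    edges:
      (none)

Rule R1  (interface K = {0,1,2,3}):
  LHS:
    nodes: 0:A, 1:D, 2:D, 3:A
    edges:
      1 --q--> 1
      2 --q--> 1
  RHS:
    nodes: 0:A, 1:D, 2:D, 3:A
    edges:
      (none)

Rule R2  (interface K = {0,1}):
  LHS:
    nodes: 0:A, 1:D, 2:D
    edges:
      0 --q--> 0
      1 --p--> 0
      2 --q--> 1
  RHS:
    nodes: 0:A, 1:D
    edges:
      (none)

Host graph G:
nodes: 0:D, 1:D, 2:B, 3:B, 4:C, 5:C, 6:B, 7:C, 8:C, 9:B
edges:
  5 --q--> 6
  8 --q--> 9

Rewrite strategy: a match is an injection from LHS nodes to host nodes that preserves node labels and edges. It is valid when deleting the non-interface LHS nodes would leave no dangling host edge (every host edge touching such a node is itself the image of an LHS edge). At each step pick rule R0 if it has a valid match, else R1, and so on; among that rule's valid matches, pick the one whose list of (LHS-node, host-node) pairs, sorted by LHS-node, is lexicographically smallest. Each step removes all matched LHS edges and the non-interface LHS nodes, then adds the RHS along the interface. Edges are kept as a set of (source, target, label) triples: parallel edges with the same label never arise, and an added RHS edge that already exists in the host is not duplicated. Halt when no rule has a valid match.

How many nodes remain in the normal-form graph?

start.  V:10 E:2  edges: 5-q->6 8-q->9
1. fire R0 via {0↦2, 1↦4, 2↦5, 3↦6}  →  V:7 E:1  edges: 8-q->9
2. fire R0 via {0↦2, 1↦7, 2↦8, 3↦9}  →  V:4 E:0  edges: ∅
normal form: no rule applies after step 2
NF nodes: {0:D, 1:D, 2:B, 3:B}

Answer: 4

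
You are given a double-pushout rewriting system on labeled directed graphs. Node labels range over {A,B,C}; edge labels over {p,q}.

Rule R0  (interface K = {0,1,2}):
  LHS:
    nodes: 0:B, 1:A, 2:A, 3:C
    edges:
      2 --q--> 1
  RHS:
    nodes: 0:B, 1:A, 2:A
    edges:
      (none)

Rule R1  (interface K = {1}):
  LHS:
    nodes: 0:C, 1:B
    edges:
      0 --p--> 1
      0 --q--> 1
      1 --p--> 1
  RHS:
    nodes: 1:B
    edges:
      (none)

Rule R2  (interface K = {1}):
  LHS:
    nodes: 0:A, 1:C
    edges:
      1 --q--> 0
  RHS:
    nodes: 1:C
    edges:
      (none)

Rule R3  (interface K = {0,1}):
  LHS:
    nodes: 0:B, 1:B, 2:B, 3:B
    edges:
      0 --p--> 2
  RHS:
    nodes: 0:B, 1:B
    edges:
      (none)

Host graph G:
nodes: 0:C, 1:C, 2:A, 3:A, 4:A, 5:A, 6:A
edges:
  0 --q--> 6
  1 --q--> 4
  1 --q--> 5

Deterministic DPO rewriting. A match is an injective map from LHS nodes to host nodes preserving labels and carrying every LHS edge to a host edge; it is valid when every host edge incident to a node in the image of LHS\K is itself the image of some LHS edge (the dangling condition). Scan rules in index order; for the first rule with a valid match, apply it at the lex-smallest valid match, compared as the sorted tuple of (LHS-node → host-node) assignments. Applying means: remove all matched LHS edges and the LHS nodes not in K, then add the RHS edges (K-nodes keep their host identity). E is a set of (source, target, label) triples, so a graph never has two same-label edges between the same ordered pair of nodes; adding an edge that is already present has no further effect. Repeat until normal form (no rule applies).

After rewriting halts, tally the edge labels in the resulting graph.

[0] host  ⇒  7 nodes, 3 edges  {0-q->6 1-q->4 1-q->5}
[1] R2 @ {0↦4, 1↦1}  ⇒  6 nodes, 2 edges  {0-q->6 1-q->5}
[2] R2 @ {0↦5, 1↦1}  ⇒  5 nodes, 1 edges  {0-q->6}
[3] R2 @ {0↦6, 1↦0}  ⇒  4 nodes, 0 edges  {∅}
normal form: no rule applies after step 3
NF edges: []

Answer: (no edges)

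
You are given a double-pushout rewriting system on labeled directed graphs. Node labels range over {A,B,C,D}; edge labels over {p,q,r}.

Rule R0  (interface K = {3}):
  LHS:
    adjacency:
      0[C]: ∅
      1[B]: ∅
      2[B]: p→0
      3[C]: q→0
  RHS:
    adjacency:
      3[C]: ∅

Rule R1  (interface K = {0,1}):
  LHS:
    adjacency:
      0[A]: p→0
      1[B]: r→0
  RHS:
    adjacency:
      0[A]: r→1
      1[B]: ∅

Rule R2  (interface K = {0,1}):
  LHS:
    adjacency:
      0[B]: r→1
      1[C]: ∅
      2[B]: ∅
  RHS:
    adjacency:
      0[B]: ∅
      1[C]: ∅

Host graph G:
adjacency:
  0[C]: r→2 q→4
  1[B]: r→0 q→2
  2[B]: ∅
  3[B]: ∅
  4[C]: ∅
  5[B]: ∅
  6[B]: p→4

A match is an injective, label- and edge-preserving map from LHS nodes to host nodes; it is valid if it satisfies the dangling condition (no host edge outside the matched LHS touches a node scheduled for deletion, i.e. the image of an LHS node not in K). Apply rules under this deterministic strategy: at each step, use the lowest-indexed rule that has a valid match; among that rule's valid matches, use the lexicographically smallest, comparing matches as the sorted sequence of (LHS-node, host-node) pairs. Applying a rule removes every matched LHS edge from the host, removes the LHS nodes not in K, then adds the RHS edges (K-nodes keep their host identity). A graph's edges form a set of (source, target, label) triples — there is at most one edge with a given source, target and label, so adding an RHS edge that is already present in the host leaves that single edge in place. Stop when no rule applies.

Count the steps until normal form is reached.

start.  V:7 E:5  edges: 0-r->2 0-q->4 1-r->0 1-q->2 6-p->4
1. fire R0 via {0↦4, 1↦3, 2↦6, 3↦0}  →  V:4 E:3  edges: 0-r->2 1-r->0 1-q->2
2. fire R2 via {0↦1, 1↦0, 2↦5}  →  V:3 E:2  edges: 0-r->2 1-q->2
final graph: no rule applies after step 2

Answer: 2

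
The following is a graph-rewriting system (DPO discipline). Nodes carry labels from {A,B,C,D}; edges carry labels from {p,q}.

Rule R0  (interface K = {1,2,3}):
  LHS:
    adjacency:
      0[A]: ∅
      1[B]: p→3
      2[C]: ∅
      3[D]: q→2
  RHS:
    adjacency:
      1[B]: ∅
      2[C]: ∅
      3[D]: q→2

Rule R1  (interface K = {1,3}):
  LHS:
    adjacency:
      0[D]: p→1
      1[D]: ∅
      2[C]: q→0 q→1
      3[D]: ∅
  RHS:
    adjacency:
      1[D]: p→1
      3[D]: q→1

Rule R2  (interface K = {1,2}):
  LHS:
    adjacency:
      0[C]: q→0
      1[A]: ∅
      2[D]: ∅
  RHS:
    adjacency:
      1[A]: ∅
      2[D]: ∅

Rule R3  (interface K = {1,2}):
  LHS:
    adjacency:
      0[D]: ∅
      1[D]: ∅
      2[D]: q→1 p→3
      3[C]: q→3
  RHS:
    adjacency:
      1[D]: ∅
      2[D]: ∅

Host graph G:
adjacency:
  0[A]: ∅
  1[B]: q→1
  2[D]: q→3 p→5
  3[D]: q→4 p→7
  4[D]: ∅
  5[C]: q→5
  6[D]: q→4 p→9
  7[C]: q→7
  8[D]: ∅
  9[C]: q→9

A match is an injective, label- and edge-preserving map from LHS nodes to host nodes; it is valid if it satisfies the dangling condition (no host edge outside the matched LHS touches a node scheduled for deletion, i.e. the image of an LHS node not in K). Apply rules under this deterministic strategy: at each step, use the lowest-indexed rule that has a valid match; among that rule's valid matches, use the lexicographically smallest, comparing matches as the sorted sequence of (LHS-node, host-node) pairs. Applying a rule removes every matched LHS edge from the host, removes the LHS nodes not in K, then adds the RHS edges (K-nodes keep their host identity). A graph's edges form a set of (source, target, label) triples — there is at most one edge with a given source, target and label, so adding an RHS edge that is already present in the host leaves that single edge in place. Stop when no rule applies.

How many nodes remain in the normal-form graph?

Answer: 4

Steps:
[0] host  ⇒  10 nodes, 10 edges  {1-q->1 2-q->3 2-p->5 3-q->4 3-p->7 5-q->5 6-q->4 6-p->9 7-q->7 9-q->9}
[1] R3 @ {0↦8, 1↦3, 2↦2, 3↦5}  ⇒  8 nodes, 7 edges  {1-q->1 3-q->4 3-p->7 6-q->4 6-p->9 7-q->7 9-q->9}
[2] R3 @ {0↦2, 1↦4, 2↦3, 3↦7}  ⇒  6 nodes, 4 edges  {1-q->1 6-q->4 6-p->9 9-q->9}
[3] R3 @ {0↦3, 1↦4, 2↦6, 3↦9}  ⇒  4 nodes, 1 edges  {1-q->1}
final graph: no rule applies after step 3
NF nodes: {0:A, 1:B, 4:D, 6:D}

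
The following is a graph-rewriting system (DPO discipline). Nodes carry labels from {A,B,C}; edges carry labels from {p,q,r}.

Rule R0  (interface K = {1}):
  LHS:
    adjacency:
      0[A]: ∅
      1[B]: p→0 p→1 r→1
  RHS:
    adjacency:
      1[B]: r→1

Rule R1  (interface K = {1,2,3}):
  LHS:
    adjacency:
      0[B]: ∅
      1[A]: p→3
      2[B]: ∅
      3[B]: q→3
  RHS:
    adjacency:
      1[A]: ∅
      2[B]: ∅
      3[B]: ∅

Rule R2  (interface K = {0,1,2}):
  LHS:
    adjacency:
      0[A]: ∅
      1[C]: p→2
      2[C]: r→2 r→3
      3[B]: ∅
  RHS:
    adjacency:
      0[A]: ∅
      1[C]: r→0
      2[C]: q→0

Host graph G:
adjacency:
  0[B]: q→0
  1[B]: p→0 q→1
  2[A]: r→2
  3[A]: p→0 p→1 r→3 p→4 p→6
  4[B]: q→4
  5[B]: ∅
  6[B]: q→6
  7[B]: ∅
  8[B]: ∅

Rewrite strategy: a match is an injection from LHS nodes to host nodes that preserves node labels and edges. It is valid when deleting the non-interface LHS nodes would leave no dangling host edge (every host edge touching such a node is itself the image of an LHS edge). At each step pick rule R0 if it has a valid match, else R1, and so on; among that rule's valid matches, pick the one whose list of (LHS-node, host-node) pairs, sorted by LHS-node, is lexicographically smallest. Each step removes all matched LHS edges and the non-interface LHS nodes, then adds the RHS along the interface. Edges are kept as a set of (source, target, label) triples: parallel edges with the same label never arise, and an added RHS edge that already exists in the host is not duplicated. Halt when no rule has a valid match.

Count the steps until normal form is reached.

initial: |V|=9 |E|=11  E = 0-q->0 1-p->0 1-q->1 2-r->2 3-p->0 3-p->1 3-r->3 3-p->4 3-p->6 4-q->4 6-q->6
step 1: apply R1 at {0↦5, 1↦3, 2↦0, 3↦1}  → |V|=8 |E|=9  E = 0-q->0 1-p->0 2-r->2 3-p->0 3-r->3 3-p->4 3-p->6 4-q->4 6-q->6
step 2: apply R1 at {0↦7, 1↦3, 2↦0, 3↦4}  → |V|=7 |E|=7  E = 0-q->0 1-p->0 2-r->2 3-p->0 3-r->3 3-p->6 6-q->6
step 3: apply R1 at {0↦4, 1↦3, 2↦0, 3↦6}  → |V|=6 |E|=5  E = 0-q->0 1-p->0 2-r->2 3-p->0 3-r->3
step 4: apply R1 at {0↦6, 1↦3, 2↦1, 3↦0}  → |V|=5 |E|=3  E = 1-p->0 2-r->2 3-r->3
normal form: no rule applies after step 4

Answer: 4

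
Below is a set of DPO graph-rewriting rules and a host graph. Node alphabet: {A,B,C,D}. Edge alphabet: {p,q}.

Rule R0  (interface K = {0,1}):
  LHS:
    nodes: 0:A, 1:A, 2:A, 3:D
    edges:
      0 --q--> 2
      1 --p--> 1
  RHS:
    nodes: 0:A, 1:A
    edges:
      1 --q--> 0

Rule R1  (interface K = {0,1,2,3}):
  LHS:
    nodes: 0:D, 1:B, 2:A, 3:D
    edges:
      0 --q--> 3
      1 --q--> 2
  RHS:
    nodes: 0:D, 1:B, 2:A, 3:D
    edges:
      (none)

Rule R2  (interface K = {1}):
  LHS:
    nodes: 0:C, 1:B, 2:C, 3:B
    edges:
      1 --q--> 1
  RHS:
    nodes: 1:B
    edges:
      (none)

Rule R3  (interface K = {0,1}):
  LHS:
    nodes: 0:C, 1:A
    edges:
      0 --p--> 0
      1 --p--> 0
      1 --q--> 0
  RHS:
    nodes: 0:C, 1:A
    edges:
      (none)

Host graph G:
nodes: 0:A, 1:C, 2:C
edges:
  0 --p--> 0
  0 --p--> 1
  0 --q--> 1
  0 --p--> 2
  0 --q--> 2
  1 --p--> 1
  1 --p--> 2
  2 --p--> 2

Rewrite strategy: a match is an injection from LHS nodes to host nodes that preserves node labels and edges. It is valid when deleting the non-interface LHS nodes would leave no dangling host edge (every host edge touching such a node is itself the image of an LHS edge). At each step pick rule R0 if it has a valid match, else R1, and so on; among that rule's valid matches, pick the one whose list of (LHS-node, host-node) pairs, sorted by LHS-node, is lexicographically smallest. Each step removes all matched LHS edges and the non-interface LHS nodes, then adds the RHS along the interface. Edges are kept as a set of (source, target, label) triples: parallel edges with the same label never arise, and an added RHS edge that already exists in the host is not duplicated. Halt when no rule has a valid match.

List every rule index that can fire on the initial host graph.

R0: no valid match — LHS pattern not found
R1: no valid match — LHS pattern not found
R2: no valid match — LHS pattern not found
R3: 2 valid matches — {0↦1, 1↦0}, {0↦2, 1↦0}

Answer: [R3]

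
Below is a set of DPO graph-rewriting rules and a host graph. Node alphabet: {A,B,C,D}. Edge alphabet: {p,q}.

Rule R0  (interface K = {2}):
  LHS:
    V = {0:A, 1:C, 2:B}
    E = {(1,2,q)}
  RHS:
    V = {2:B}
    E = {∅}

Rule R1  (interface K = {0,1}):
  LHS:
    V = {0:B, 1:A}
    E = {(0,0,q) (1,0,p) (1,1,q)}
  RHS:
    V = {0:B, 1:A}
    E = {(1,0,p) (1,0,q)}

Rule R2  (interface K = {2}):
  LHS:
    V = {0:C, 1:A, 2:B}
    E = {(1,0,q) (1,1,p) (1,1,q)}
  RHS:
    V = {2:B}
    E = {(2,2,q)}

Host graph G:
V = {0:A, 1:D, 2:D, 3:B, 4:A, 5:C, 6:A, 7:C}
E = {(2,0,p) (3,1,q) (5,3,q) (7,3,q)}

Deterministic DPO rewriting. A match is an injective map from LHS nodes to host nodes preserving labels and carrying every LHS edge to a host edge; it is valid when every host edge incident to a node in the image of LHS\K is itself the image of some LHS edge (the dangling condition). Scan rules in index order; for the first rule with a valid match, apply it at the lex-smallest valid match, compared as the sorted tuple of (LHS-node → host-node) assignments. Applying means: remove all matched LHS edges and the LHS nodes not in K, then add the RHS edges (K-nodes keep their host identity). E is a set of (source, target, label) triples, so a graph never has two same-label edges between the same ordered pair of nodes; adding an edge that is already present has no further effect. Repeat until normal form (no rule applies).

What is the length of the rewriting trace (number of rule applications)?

Answer: 2

Steps:
initial: |V|=8 |E|=4  E = 2-p->0 3-q->1 5-q->3 7-q->3
step 1: apply R0 at {0↦4, 1↦5, 2↦3}  → |V|=6 |E|=3  E = 2-p->0 3-q->1 7-q->3
step 2: apply R0 at {0↦6, 1↦7, 2↦3}  → |V|=4 |E|=2  E = 2-p->0 3-q->1
halt: no rule applies after step 2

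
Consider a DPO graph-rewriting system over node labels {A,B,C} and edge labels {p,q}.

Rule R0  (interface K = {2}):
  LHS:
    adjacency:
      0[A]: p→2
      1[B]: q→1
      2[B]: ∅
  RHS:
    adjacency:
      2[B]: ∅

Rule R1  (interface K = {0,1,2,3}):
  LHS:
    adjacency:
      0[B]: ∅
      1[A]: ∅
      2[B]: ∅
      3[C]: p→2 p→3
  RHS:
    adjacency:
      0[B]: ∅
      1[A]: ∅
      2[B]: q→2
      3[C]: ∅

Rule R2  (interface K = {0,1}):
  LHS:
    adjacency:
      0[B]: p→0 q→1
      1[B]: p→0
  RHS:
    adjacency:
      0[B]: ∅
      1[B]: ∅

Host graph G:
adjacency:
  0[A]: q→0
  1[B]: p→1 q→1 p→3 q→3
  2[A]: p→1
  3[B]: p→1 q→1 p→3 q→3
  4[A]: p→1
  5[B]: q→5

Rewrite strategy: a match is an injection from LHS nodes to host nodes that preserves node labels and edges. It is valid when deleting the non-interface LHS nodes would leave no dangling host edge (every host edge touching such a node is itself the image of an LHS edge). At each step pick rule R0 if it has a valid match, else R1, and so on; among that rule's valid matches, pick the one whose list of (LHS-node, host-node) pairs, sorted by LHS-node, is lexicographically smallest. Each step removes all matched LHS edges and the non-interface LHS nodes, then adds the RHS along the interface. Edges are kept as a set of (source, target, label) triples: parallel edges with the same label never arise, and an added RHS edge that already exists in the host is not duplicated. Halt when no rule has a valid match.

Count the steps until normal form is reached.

Answer: 4

Derivation:
initial: |V|=6 |E|=12  E = 0-q->0 1-p->1 1-q->1 1-p->3 1-q->3 2-p->1 3-p->1 3-q->1 3-p->3 3-q->3 4-p->1 5-q->5
step 1: apply R0 at {0↦2, 1↦5, 2↦1}  → |V|=4 |E|=10  E = 0-q->0 1-p->1 1-q->1 1-p->3 1-q->3 3-p->1 3-q->1 3-p->3 3-q->3 4-p->1
step 2: apply R2 at {0↦1, 1↦3}  → |V|=4 |E|=7  E = 0-q->0 1-q->1 1-p->3 3-q->1 3-p->3 3-q->3 4-p->1
step 3: apply R2 at {0↦3, 1↦1}  → |V|=4 |E|=4  E = 0-q->0 1-q->1 3-q->3 4-p->1
step 4: apply R0 at {0↦4, 1↦3, 2↦1}  → |V|=2 |E|=2  E = 0-q->0 1-q->1
normal form: no rule applies after step 4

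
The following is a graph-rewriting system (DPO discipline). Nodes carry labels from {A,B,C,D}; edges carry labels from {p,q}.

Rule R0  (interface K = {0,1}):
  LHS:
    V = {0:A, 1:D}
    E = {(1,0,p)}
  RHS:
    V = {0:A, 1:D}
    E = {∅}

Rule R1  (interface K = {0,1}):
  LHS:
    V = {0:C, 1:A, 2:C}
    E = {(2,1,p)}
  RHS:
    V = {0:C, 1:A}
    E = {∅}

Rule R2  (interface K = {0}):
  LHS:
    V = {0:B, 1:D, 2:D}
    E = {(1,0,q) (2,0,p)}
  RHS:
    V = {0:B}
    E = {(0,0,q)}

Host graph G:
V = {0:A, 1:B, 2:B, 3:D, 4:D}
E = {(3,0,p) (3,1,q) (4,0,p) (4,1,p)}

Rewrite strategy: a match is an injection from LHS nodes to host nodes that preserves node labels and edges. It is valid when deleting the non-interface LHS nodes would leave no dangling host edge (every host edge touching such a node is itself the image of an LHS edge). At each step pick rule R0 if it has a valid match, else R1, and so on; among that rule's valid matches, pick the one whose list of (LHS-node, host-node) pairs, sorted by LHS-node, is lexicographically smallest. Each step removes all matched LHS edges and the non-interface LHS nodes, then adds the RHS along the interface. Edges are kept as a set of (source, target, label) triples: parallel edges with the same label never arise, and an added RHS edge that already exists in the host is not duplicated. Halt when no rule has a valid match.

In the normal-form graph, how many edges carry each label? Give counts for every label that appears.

initial: |V|=5 |E|=4  E = 3-p->0 3-q->1 4-p->0 4-p->1
step 1: apply R0 at {0↦0, 1↦3}  → |V|=5 |E|=3  E = 3-q->1 4-p->0 4-p->1
step 2: apply R0 at {0↦0, 1↦4}  → |V|=5 |E|=2  E = 3-q->1 4-p->1
step 3: apply R2 at {0↦1, 1↦3, 2↦4}  → |V|=3 |E|=1  E = 1-q->1
final graph: no rule applies after step 3
NF edges: [(1, 1, 'q')]

Answer: q:1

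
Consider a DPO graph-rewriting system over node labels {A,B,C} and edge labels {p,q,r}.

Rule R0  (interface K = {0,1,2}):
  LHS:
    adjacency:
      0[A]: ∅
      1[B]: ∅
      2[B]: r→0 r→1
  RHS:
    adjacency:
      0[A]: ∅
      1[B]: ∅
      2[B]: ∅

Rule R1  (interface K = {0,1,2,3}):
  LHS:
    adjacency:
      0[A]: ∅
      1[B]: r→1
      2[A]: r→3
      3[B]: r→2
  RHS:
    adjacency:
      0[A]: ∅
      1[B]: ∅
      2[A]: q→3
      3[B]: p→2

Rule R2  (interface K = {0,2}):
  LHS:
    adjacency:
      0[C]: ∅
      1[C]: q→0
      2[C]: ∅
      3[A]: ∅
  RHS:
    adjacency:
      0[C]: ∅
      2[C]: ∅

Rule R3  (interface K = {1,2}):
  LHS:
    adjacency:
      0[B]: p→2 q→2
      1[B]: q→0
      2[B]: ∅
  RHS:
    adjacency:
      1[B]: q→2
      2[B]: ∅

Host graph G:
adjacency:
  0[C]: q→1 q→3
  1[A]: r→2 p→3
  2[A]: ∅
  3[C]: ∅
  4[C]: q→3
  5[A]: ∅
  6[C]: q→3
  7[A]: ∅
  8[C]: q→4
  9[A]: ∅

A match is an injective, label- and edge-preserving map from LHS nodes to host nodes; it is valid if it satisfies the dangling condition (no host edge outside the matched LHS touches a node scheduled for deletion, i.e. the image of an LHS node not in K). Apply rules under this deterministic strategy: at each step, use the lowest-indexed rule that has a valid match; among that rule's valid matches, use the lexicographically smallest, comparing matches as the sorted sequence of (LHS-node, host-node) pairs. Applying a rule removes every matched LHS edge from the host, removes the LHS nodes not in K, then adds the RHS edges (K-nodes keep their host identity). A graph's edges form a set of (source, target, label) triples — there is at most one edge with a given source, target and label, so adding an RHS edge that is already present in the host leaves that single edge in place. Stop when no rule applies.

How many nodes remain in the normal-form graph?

[0] host  ⇒  10 nodes, 7 edges  {0-q->1 0-q->3 1-r->2 1-p->3 4-q->3 6-q->3 8-q->4}
[1] R2 @ {0↦3, 1↦6, 2↦0, 3↦5}  ⇒  8 nodes, 6 edges  {0-q->1 0-q->3 1-r->2 1-p->3 4-q->3 8-q->4}
[2] R2 @ {0↦4, 1↦8, 2↦0, 3↦7}  ⇒  6 nodes, 5 edges  {0-q->1 0-q->3 1-r->2 1-p->3 4-q->3}
[3] R2 @ {0↦3, 1↦4, 2↦0, 3↦9}  ⇒  4 nodes, 4 edges  {0-q->1 0-q->3 1-r->2 1-p->3}
normal form: no rule applies after step 3
NF nodes: {0:C, 1:A, 2:A, 3:C}

Answer: 4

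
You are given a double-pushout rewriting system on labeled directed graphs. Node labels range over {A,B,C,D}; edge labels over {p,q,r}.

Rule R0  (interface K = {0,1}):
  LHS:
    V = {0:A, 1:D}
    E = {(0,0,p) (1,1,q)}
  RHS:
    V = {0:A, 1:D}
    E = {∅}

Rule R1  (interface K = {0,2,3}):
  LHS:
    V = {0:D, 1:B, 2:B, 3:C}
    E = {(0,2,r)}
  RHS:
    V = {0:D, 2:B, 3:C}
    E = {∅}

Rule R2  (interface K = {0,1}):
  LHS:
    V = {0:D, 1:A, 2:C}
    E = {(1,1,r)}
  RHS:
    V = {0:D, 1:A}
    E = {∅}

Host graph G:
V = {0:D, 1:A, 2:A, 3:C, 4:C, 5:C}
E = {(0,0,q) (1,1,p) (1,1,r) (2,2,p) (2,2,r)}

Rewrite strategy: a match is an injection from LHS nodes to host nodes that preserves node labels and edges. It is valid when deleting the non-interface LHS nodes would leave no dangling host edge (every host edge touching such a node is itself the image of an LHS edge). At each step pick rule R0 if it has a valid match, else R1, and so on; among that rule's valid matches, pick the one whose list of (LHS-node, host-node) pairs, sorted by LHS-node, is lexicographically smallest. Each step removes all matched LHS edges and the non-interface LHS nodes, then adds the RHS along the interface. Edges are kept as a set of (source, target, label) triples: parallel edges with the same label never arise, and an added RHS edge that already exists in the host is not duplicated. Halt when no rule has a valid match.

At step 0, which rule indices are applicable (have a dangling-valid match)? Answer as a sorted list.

R0: 2 valid matches — {0↦1, 1↦0}, {0↦2, 1↦0}
R1: no valid match — LHS pattern not found
R2: 6 valid matches — {0↦0, 1↦1, 2↦3}, {0↦0, 1↦1, 2↦4}, {0↦0, 1↦1, 2↦5} (+3 more)

Answer: [R0,R2]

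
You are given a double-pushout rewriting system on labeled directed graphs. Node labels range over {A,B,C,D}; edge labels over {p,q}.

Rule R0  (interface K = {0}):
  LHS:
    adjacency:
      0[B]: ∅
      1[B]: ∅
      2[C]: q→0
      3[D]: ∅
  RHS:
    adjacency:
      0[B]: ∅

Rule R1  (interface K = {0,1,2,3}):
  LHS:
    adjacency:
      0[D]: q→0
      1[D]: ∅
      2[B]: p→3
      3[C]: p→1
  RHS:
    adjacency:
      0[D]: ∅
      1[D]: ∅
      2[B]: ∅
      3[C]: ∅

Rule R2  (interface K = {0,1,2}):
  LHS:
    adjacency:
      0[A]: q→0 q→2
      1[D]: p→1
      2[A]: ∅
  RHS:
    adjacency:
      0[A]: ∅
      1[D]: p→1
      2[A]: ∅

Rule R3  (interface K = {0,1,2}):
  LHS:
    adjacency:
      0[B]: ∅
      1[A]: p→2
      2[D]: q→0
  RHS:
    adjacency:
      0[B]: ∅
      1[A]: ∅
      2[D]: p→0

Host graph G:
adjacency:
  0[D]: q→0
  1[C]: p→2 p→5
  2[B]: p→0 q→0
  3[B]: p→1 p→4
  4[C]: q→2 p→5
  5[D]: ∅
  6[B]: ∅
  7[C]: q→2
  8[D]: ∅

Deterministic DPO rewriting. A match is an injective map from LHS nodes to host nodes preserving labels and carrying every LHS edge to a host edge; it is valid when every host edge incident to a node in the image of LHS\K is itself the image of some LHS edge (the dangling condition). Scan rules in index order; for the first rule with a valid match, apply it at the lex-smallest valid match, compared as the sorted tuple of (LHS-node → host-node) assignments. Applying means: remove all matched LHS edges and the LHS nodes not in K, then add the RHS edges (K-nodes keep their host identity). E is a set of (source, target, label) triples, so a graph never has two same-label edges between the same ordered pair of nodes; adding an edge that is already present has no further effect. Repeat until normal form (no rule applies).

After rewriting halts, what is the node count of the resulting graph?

[0] host  ⇒  9 nodes, 10 edges  {0-q->0 1-p->2 1-p->5 2-p->0 2-q->0 3-p->1 3-p->4 4-q->2 4-p->5 7-q->2}
[1] R0 @ {0↦2, 1↦6, 2↦7, 3↦8}  ⇒  6 nodes, 9 edges  {0-q->0 1-p->2 1-p->5 2-p->0 2-q->0 3-p->1 3-p->4 4-q->2 4-p->5}
[2] R1 @ {0↦0, 1↦5, 2↦3, 3↦1}  ⇒  6 nodes, 6 edges  {1-p->2 2-p->0 2-q->0 3-p->4 4-q->2 4-p->5}
final graph: no rule applies after step 2
NF nodes: {0:D, 1:C, 2:B, 3:B, 4:C, 5:D}

Answer: 6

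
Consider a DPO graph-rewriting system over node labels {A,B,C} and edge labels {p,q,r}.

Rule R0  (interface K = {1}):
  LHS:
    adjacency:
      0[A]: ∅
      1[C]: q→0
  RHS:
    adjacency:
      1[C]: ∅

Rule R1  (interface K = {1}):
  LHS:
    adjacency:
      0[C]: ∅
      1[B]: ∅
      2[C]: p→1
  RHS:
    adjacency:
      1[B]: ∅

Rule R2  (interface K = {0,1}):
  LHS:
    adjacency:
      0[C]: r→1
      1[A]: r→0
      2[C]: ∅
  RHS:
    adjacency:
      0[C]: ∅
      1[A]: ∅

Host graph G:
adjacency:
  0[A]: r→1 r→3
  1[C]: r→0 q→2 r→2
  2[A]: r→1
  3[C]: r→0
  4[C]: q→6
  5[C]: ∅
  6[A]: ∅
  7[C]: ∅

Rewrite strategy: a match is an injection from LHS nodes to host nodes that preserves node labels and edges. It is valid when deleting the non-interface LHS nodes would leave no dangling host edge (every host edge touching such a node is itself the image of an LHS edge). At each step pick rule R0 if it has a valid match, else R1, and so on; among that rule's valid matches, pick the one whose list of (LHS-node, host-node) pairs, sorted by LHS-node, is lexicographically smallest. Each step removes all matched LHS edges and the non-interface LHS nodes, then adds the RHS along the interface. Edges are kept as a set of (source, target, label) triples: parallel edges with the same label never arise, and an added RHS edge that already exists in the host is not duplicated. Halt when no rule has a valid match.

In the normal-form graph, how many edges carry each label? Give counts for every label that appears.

[0] host  ⇒  8 nodes, 8 edges  {0-r->1 0-r->3 1-r->0 1-q->2 1-r->2 2-r->1 3-r->0 4-q->6}
[1] R0 @ {0↦6, 1↦4}  ⇒  7 nodes, 7 edges  {0-r->1 0-r->3 1-r->0 1-q->2 1-r->2 2-r->1 3-r->0}
[2] R2 @ {0↦1, 1↦0, 2↦4}  ⇒  6 nodes, 5 edges  {0-r->3 1-q->2 1-r->2 2-r->1 3-r->0}
[3] R2 @ {0↦1, 1↦2, 2↦5}  ⇒  5 nodes, 3 edges  {0-r->3 1-q->2 3-r->0}
[4] R0 @ {0↦2, 1↦1}  ⇒  4 nodes, 2 edges  {0-r->3 3-r->0}
[5] R2 @ {0↦3, 1↦0, 2↦1}  ⇒  3 nodes, 0 edges  {∅}
halt: no rule applies after step 5
NF edges: []

Answer: (no edges)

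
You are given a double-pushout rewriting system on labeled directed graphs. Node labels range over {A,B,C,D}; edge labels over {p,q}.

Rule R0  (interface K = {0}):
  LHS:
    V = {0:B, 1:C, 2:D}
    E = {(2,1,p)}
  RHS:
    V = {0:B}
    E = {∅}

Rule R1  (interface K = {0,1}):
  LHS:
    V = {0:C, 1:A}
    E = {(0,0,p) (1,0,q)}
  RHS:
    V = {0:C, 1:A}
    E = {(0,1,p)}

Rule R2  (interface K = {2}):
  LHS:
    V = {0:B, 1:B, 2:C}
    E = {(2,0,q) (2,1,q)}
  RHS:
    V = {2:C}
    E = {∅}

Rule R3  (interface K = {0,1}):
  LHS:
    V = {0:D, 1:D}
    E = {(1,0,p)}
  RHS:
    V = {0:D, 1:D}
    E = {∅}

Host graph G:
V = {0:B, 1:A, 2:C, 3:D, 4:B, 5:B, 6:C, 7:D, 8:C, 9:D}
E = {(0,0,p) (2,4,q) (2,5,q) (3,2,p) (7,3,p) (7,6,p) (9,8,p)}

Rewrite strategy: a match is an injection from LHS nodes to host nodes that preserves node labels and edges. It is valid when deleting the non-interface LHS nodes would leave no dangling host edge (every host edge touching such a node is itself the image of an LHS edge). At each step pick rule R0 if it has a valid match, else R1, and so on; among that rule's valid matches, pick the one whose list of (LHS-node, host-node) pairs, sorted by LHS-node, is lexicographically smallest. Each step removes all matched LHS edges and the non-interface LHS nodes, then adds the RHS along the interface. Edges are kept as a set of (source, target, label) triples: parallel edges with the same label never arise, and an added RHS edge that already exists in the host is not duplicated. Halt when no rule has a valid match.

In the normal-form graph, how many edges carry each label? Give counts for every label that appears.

[0] host  ⇒  10 nodes, 7 edges  {0-p->0 2-q->4 2-q->5 3-p->2 7-p->3 7-p->6 9-p->8}
[1] R0 @ {0↦0, 1↦8, 2↦9}  ⇒  8 nodes, 6 edges  {0-p->0 2-q->4 2-q->5 3-p->2 7-p->3 7-p->6}
[2] R2 @ {0↦4, 1↦5, 2↦2}  ⇒  6 nodes, 4 edges  {0-p->0 3-p->2 7-p->3 7-p->6}
[3] R3 @ {0↦3, 1↦7}  ⇒  6 nodes, 3 edges  {0-p->0 3-p->2 7-p->6}
[4] R0 @ {0↦0, 1↦2, 2↦3}  ⇒  4 nodes, 2 edges  {0-p->0 7-p->6}
[5] R0 @ {0↦0, 1↦6, 2↦7}  ⇒  2 nodes, 1 edges  {0-p->0}
final graph: no rule applies after step 5
NF edges: [(0, 0, 'p')]

Answer: p:1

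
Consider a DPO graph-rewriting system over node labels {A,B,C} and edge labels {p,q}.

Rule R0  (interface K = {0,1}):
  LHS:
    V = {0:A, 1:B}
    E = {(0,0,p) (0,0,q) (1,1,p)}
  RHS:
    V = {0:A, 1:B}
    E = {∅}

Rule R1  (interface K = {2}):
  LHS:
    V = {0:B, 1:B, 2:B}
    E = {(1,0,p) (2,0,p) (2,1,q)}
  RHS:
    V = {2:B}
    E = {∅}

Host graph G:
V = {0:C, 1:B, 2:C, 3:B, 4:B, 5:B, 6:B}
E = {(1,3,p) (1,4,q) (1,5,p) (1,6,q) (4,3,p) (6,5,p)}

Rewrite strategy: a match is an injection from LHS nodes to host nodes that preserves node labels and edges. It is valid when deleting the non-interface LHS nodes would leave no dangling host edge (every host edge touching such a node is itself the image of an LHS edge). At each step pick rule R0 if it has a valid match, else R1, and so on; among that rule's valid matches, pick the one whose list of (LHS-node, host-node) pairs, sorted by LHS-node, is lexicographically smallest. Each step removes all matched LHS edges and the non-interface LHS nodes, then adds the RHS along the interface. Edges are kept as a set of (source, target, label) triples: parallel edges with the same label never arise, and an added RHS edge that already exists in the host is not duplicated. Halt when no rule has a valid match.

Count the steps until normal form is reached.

Answer: 2

Steps:
start.  V:7 E:6  edges: 1-p->3 1-q->4 1-p->5 1-q->6 4-p->3 6-p->5
1. fire R1 via {0↦3, 1↦4, 2↦1}  →  V:5 E:3  edges: 1-p->5 1-q->6 6-p->5
2. fire R1 via {0↦5, 1↦6, 2↦1}  →  V:3 E:0  edges: ∅
halt: no rule applies after step 2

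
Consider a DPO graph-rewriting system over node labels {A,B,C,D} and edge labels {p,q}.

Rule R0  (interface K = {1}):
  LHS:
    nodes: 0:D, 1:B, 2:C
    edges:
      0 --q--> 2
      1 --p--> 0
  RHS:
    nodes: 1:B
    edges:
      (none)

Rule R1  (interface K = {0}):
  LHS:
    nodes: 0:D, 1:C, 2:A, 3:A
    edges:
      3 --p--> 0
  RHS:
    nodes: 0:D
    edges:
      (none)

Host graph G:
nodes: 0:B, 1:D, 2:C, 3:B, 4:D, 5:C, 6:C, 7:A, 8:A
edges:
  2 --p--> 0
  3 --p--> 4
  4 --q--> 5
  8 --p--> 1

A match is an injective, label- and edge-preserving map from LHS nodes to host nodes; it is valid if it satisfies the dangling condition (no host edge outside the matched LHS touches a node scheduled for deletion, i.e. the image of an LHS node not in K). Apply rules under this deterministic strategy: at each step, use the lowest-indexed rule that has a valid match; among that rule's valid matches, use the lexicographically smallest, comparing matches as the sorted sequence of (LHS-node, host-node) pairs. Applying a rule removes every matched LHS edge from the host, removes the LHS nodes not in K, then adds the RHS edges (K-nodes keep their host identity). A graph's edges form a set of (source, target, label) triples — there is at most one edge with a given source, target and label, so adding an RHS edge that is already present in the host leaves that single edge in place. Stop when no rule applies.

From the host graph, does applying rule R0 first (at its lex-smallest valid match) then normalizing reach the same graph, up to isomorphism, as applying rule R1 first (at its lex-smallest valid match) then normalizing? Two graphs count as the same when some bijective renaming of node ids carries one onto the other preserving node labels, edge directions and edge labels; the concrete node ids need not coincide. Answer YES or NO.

Answer: YES

Derivation:
branch R0-first: apply at {0↦4, 1↦3, 2↦5} → |E|=2, then 1 more step(s) → NF |V|=4 |E|=1 V={0:B, 1:D, 2:C, 3:B} E=2-p->0
branch R1-first: apply at {0↦1, 1↦6, 2↦7, 3↦8} → |E|=3, then 1 more step(s) → NF |V|=4 |E|=1 V={0:B, 1:D, 2:C, 3:B} E=2-p->0
graphs isomorphic (equal up to label-preserving node renaming)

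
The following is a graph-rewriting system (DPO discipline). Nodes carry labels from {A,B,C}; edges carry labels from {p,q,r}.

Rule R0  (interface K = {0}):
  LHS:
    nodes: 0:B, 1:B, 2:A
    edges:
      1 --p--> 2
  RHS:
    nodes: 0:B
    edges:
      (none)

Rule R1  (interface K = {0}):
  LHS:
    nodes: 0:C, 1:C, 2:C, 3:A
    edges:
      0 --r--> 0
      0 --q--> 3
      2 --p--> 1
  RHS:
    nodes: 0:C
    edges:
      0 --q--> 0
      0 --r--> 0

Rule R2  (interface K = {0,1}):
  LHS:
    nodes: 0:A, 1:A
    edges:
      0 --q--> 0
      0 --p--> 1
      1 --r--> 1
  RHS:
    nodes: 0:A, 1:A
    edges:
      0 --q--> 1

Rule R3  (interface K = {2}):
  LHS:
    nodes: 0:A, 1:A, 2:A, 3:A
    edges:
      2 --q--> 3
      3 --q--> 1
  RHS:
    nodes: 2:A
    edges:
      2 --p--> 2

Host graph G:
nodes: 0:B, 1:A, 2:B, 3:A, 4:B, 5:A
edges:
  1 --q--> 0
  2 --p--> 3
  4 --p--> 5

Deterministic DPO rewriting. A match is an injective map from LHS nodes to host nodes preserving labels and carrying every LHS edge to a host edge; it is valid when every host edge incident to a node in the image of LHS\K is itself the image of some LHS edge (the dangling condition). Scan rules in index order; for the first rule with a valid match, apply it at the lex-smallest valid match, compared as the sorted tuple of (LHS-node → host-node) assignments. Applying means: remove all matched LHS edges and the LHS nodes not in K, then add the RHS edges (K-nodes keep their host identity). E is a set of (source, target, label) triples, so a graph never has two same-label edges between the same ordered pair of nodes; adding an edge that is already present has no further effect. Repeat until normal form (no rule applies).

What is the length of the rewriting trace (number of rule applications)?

Answer: 2

Rewrite trace:
initial: |V|=6 |E|=3  E = 1-q->0 2-p->3 4-p->5
step 1: apply R0 at {0↦0, 1↦2, 2↦3}  → |V|=4 |E|=2  E = 1-q->0 4-p->5
step 2: apply R0 at {0↦0, 1↦4, 2↦5}  → |V|=2 |E|=1  E = 1-q->0
halt: no rule applies after step 2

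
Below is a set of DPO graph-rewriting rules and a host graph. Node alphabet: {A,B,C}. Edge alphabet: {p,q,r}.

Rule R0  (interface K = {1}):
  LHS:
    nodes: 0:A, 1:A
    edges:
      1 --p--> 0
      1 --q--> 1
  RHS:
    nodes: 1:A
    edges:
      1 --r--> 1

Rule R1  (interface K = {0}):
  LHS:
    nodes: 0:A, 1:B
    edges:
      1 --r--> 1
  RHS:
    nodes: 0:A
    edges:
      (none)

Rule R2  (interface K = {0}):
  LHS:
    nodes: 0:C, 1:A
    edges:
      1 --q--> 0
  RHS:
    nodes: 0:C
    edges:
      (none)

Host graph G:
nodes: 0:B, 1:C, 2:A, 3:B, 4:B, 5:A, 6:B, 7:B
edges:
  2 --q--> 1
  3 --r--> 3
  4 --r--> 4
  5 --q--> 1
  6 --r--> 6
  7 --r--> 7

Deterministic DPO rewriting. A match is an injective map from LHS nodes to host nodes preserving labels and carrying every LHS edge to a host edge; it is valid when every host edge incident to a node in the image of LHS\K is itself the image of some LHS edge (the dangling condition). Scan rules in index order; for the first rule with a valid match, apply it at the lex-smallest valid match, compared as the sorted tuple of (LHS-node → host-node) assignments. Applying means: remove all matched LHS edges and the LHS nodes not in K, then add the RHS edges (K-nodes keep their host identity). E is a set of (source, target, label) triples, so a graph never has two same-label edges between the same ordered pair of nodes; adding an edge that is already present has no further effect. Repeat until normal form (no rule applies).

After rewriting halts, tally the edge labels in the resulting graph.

Answer: (no edges)

Rewrite trace:
initial: |V|=8 |E|=6  E = 2-q->1 3-r->3 4-r->4 5-q->1 6-r->6 7-r->7
step 1: apply R1 at {0↦2, 1↦3}  → |V|=7 |E|=5  E = 2-q->1 4-r->4 5-q->1 6-r->6 7-r->7
step 2: apply R1 at {0↦2, 1↦4}  → |V|=6 |E|=4  E = 2-q->1 5-q->1 6-r->6 7-r->7
step 3: apply R1 at {0↦2, 1↦6}  → |V|=5 |E|=3  E = 2-q->1 5-q->1 7-r->7
step 4: apply R1 at {0↦2, 1↦7}  → |V|=4 |E|=2  E = 2-q->1 5-q->1
step 5: apply R2 at {0↦1, 1↦2}  → |V|=3 |E|=1  E = 5-q->1
step 6: apply R2 at {0↦1, 1↦5}  → |V|=2 |E|=0  E = ∅
halt: no rule applies after step 6
NF edges: []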